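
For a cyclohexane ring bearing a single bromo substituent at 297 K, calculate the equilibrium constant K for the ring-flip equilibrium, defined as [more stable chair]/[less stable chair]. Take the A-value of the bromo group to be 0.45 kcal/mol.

One chair has the bromo group axial (E = 0.45 kcal/mol) and the other has it equatorial (E = 0).
ΔG = 0.45 kcal/mol between the two chairs.
K = exp(ΔG/RT) with R = 1.987×10⁻³ kcal mol⁻¹ K⁻¹ and T = 297 K gives K ≈ 2.14.

K ≈ 2.14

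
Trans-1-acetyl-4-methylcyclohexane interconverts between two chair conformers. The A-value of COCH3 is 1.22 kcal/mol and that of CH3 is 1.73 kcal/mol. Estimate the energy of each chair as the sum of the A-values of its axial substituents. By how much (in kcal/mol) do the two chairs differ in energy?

2.95 kcal/mol

C1 and C4 have opposite parity, so for the trans isomer the two substituents are e,e in one chair and a,a in the other.
Chair I (acetyl axial, methyl axial): E = 2.95 kcal/mol.
Chair II (acetyl equatorial, methyl equatorial): E = 0.00 kcal/mol.
ΔE = 2.95 − 0.00 = 2.95 kcal/mol; chair II is more stable.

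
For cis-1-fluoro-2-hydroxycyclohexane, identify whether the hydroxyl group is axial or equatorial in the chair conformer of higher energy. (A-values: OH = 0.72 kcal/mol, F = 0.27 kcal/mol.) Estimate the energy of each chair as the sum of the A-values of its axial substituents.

axial

C1 and C2 have opposite parity, so for the cis isomer the two substituents are one axial and one equatorial in each chair.
Chair I (hydroxyl axial, fluoro equatorial): E = 0.72 kcal/mol.
Chair II (hydroxyl equatorial, fluoro axial): E = 0.27 kcal/mol.
Chair I is the less stable (higher-energy) conformer, and in that chair the hydroxyl group is axial.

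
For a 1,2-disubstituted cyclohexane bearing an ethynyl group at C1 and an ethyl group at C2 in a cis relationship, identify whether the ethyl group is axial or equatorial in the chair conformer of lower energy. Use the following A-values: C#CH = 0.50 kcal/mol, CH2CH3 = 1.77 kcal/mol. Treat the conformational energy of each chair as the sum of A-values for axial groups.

C1 and C2 have opposite parity, so for the cis isomer the two substituents are one axial and one equatorial in each chair.
Chair I (ethynyl axial, ethyl equatorial): E = 0.50 kcal/mol.
Chair II (ethynyl equatorial, ethyl axial): E = 1.77 kcal/mol.
Chair I is the more stable (lower-energy) conformer, and in that chair the ethyl group is equatorial.

equatorial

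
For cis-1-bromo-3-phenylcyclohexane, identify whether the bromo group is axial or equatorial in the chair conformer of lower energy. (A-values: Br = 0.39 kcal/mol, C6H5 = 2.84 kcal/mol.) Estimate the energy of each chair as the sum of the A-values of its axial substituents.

equatorial

C1 and C3 have the same parity, so for the cis isomer the two substituents are e,e in one chair and a,a in the other.
Chair I (bromo axial, phenyl axial): E = 3.23 kcal/mol.
Chair II (bromo equatorial, phenyl equatorial): E = 0.00 kcal/mol.
Chair II is the more stable (lower-energy) conformer, and in that chair the bromo group is equatorial.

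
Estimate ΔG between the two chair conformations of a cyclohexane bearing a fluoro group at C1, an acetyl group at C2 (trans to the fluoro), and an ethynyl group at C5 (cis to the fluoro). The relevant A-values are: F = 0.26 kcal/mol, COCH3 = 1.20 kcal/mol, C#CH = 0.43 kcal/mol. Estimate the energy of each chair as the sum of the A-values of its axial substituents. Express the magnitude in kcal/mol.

Chair I (fluoro axial, acetyl axial, ethynyl axial): E = 1.89 kcal/mol.
Chair II (fluoro equatorial, acetyl equatorial, ethynyl equatorial): E = 0.00 kcal/mol.
ΔE = 1.89 − 0.00 = 1.89 kcal/mol; chair II is more stable.

1.89 kcal/mol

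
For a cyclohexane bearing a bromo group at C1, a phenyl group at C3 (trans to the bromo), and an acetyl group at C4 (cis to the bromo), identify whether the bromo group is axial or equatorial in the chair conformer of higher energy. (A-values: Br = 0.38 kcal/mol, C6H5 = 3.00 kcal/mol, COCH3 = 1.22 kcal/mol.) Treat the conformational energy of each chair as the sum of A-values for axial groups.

equatorial

Chair I (bromo axial, phenyl equatorial, acetyl equatorial): E = 0.38 kcal/mol.
Chair II (bromo equatorial, phenyl axial, acetyl axial): E = 4.22 kcal/mol.
Chair II is the less stable (higher-energy) conformer, and in that chair the bromo group is equatorial.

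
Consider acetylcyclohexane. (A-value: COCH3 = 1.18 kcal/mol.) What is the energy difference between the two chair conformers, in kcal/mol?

1.18 kcal/mol

A monosubstituted cyclohexane has one chair with the acetyl group axial (E = A = 1.18 kcal/mol) and one with it equatorial (E = 0).
ΔE = 1.18 − 0 = 1.18 kcal/mol.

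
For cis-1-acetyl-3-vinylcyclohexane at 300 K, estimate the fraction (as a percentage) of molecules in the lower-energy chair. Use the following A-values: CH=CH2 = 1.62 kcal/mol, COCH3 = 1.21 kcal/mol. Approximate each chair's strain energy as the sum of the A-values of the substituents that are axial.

C1 and C3 have the same parity, so for the cis isomer the two substituents are e,e in one chair and a,a in the other.
Chair I (vinyl axial, acetyl axial): E = 2.83 kcal/mol; chair II (vinyl equatorial, acetyl equatorial): E = 0.00 kcal/mol.
ΔG = 2.83 kcal/mol between the two chairs.
K = exp(ΔG/RT) with R = 1.987×10⁻³ kcal mol⁻¹ K⁻¹ and T = 300 K gives K ≈ 115.
Fraction in the lower-energy chair = K/(K+1) = 99.1%.

99.1%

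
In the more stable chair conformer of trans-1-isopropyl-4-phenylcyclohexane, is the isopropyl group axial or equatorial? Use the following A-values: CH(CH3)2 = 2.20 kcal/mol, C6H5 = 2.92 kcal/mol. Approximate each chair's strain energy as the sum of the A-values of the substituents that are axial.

C1 and C4 have opposite parity, so for the trans isomer the two substituents are e,e in one chair and a,a in the other.
Chair I (isopropyl axial, phenyl axial): E = 5.12 kcal/mol.
Chair II (isopropyl equatorial, phenyl equatorial): E = 0.00 kcal/mol.
Chair II is the more stable (lower-energy) conformer, and in that chair the isopropyl group is equatorial.

equatorial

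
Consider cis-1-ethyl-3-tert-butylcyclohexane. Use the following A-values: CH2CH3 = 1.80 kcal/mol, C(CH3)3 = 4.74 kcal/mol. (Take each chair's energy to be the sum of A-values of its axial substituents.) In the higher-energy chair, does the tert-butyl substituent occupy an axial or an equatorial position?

axial

C1 and C3 have the same parity, so for the cis isomer the two substituents are e,e in one chair and a,a in the other.
Chair I (ethyl axial, tert-butyl axial): E = 6.54 kcal/mol.
Chair II (ethyl equatorial, tert-butyl equatorial): E = 0.00 kcal/mol.
Chair I is the less stable (higher-energy) conformer, and in that chair the tert-butyl group is axial.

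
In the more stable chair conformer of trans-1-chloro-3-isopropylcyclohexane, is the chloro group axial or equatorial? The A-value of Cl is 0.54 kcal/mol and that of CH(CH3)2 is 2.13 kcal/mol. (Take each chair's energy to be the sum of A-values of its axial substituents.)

C1 and C3 have the same parity, so for the trans isomer the two substituents are one axial and one equatorial in each chair.
Chair I (chloro axial, isopropyl equatorial): E = 0.54 kcal/mol.
Chair II (chloro equatorial, isopropyl axial): E = 2.13 kcal/mol.
Chair I is the more stable (lower-energy) conformer, and in that chair the chloro group is axial.

axial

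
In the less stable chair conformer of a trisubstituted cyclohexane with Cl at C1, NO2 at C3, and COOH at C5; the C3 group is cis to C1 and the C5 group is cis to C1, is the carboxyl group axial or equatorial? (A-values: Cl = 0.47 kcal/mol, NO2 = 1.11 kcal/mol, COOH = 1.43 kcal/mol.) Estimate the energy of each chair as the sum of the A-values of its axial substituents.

Chair I (chloro axial, nitro axial, carboxyl axial): E = 3.01 kcal/mol.
Chair II (chloro equatorial, nitro equatorial, carboxyl equatorial): E = 0.00 kcal/mol.
Chair I is the less stable (higher-energy) conformer, and in that chair the carboxyl group is axial.

axial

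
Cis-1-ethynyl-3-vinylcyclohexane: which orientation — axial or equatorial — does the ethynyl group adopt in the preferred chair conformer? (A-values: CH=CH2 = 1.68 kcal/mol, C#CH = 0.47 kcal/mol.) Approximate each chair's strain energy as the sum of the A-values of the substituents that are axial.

C1 and C3 have the same parity, so for the cis isomer the two substituents are e,e in one chair and a,a in the other.
Chair I (vinyl axial, ethynyl axial): E = 2.15 kcal/mol.
Chair II (vinyl equatorial, ethynyl equatorial): E = 0.00 kcal/mol.
Chair II is the more stable (lower-energy) conformer, and in that chair the ethynyl group is equatorial.

equatorial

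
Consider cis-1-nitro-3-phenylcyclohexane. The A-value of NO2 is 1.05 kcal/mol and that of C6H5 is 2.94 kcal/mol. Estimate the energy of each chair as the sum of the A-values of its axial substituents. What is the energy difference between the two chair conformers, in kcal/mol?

3.99 kcal/mol

C1 and C3 have the same parity, so for the cis isomer the two substituents are e,e in one chair and a,a in the other.
Chair I (nitro axial, phenyl axial): E = 3.99 kcal/mol.
Chair II (nitro equatorial, phenyl equatorial): E = 0.00 kcal/mol.
ΔE = 3.99 − 0.00 = 3.99 kcal/mol; chair II is more stable.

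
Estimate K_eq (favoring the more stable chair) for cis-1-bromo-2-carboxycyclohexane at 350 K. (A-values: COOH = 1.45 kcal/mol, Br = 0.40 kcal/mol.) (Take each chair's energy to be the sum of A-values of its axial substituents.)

C1 and C2 have opposite parity, so for the cis isomer the two substituents are one axial and one equatorial in each chair.
Chair I (carboxyl axial, bromo equatorial): E = 1.45 kcal/mol; chair II (carboxyl equatorial, bromo axial): E = 0.40 kcal/mol.
ΔG = 1.05 kcal/mol between the two chairs.
K = exp(ΔG/RT) with R = 1.987×10⁻³ kcal mol⁻¹ K⁻¹ and T = 350 K gives K ≈ 4.53.

K ≈ 4.53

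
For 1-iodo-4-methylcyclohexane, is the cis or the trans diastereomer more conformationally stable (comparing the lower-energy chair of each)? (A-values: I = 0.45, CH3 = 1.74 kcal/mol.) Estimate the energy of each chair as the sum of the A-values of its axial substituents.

trans

At 1,4 positions (parity opposite): cis → (a,e or e,a); trans → (e,e or a,a).
Best chair for cis: E = 0.45 kcal/mol; best chair for trans: E = 0.00 kcal/mol.
The trans isomer is lower by 0.45 kcal/mol.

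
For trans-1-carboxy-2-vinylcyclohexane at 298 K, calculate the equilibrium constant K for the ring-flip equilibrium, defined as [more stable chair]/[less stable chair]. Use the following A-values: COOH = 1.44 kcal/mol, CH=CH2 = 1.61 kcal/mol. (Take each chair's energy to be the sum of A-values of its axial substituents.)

C1 and C2 have opposite parity, so for the trans isomer the two substituents are e,e in one chair and a,a in the other.
Chair I (carboxyl axial, vinyl axial): E = 3.05 kcal/mol; chair II (carboxyl equatorial, vinyl equatorial): E = 0.00 kcal/mol.
ΔG = 3.05 kcal/mol between the two chairs.
K = exp(ΔG/RT) with R = 1.987×10⁻³ kcal mol⁻¹ K⁻¹ and T = 298 K gives K ≈ 173.

K ≈ 173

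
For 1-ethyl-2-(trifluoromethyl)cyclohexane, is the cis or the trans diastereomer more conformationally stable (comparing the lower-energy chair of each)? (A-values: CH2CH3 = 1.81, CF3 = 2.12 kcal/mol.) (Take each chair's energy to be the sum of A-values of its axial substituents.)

trans

At 1,2 positions (parity opposite): cis → (a,e or e,a); trans → (e,e or a,a).
Best chair for cis: E = 1.81 kcal/mol; best chair for trans: E = 0.00 kcal/mol.
The trans isomer is lower by 1.81 kcal/mol.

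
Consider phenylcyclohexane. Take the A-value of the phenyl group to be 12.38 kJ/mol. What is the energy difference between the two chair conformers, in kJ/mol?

A monosubstituted cyclohexane has one chair with the phenyl group axial (E = A = 12.38 kJ/mol) and one with it equatorial (E = 0).
ΔE = 12.38 − 0 = 12.38 kJ/mol.

12.38 kJ/mol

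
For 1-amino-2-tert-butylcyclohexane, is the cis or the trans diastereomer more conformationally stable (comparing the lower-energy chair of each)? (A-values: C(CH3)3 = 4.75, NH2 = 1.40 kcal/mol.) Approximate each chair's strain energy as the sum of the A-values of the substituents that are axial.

At 1,2 positions (parity opposite): cis → (a,e or e,a); trans → (e,e or a,a).
Best chair for cis: E = 1.40 kcal/mol; best chair for trans: E = 0.00 kcal/mol.
The trans isomer is lower by 1.40 kcal/mol.

trans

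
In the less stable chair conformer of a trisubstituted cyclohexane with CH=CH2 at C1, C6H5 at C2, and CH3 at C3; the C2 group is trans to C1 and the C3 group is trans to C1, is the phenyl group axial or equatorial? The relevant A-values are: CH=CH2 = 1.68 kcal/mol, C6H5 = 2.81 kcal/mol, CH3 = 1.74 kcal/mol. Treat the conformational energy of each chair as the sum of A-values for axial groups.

Chair I (vinyl axial, phenyl axial, methyl equatorial): E = 4.49 kcal/mol.
Chair II (vinyl equatorial, phenyl equatorial, methyl axial): E = 1.74 kcal/mol.
Chair I is the less stable (higher-energy) conformer, and in that chair the phenyl group is axial.

axial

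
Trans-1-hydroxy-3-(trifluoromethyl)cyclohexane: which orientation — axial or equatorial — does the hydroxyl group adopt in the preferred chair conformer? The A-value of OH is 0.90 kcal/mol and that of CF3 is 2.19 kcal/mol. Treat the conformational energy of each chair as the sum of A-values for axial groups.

axial

C1 and C3 have the same parity, so for the trans isomer the two substituents are one axial and one equatorial in each chair.
Chair I (hydroxyl axial, trifluoromethyl equatorial): E = 0.90 kcal/mol.
Chair II (hydroxyl equatorial, trifluoromethyl axial): E = 2.19 kcal/mol.
Chair I is the more stable (lower-energy) conformer, and in that chair the hydroxyl group is axial.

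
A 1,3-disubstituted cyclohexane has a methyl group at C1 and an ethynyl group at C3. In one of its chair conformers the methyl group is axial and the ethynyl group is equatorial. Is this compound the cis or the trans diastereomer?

trans

C1 and C3 have the same parity, so their axial bonds point in the same direction.
With same-parity carbons, two substituents on the same face are both axial or both equatorial; opposite faces give one of each.
Here the groups are axial/equatorial → opposite face → trans.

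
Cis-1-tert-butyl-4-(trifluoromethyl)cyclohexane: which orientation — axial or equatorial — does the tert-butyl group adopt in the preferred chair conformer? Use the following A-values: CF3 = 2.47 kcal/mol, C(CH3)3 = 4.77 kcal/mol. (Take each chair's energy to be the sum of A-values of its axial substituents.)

equatorial

C1 and C4 have opposite parity, so for the cis isomer the two substituents are one axial and one equatorial in each chair.
Chair I (trifluoromethyl axial, tert-butyl equatorial): E = 2.47 kcal/mol.
Chair II (trifluoromethyl equatorial, tert-butyl axial): E = 4.77 kcal/mol.
Chair I is the more stable (lower-energy) conformer, and in that chair the tert-butyl group is equatorial.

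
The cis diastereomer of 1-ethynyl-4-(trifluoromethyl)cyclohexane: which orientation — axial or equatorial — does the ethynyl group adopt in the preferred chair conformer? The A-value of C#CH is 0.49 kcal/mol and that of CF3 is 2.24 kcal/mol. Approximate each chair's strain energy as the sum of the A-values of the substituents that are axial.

C1 and C4 have opposite parity, so for the cis isomer the two substituents are one axial and one equatorial in each chair.
Chair I (ethynyl axial, trifluoromethyl equatorial): E = 0.49 kcal/mol.
Chair II (ethynyl equatorial, trifluoromethyl axial): E = 2.24 kcal/mol.
Chair I is the more stable (lower-energy) conformer, and in that chair the ethynyl group is axial.

axial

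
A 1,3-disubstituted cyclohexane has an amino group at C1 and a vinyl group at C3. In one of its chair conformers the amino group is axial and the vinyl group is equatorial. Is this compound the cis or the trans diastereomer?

C1 and C3 have the same parity, so their axial bonds point in the same direction.
With same-parity carbons, two substituents on the same face are both axial or both equatorial; opposite faces give one of each.
Here the groups are axial/equatorial → opposite face → trans.

trans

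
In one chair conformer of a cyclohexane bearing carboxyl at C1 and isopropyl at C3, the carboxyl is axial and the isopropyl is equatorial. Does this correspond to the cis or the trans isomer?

trans

C1 and C3 have the same parity, so their axial bonds point in the same direction.
With same-parity carbons, two substituents on the same face are both axial or both equatorial; opposite faces give one of each.
Here the groups are axial/equatorial → opposite face → trans.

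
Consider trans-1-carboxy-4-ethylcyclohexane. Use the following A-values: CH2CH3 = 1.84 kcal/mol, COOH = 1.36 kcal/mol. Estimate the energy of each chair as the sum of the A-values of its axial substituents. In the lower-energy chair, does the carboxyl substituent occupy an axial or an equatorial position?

equatorial

C1 and C4 have opposite parity, so for the trans isomer the two substituents are e,e in one chair and a,a in the other.
Chair I (ethyl axial, carboxyl axial): E = 3.20 kcal/mol.
Chair II (ethyl equatorial, carboxyl equatorial): E = 0.00 kcal/mol.
Chair II is the more stable (lower-energy) conformer, and in that chair the carboxyl group is equatorial.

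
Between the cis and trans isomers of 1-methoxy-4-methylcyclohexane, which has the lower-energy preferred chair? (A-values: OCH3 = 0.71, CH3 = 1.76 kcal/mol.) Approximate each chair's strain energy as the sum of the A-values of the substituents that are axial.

At 1,4 positions (parity opposite): cis → (a,e or e,a); trans → (e,e or a,a).
Best chair for cis: E = 0.71 kcal/mol; best chair for trans: E = 0.00 kcal/mol.
The trans isomer is lower by 0.71 kcal/mol.

trans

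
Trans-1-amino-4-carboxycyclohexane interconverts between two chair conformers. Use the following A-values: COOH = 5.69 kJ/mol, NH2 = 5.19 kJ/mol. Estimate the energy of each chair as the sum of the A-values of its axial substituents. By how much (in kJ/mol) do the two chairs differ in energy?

C1 and C4 have opposite parity, so for the trans isomer the two substituents are e,e in one chair and a,a in the other.
Chair I (carboxyl axial, amino axial): E = 10.88 kJ/mol.
Chair II (carboxyl equatorial, amino equatorial): E = 0.00 kJ/mol.
ΔE = 10.88 − 0.00 = 10.88 kJ/mol; chair II is more stable.

10.88 kJ/mol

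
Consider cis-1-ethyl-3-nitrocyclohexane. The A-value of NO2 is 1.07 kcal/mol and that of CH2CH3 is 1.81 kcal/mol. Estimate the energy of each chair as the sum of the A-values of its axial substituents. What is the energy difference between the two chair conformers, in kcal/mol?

C1 and C3 have the same parity, so for the cis isomer the two substituents are e,e in one chair and a,a in the other.
Chair I (nitro axial, ethyl axial): E = 2.88 kcal/mol.
Chair II (nitro equatorial, ethyl equatorial): E = 0.00 kcal/mol.
ΔE = 2.88 − 0.00 = 2.88 kcal/mol; chair II is more stable.

2.88 kcal/mol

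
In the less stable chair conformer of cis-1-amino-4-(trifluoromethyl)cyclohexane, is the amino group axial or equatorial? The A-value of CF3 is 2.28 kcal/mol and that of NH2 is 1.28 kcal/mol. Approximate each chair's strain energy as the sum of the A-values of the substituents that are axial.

equatorial

C1 and C4 have opposite parity, so for the cis isomer the two substituents are one axial and one equatorial in each chair.
Chair I (trifluoromethyl axial, amino equatorial): E = 2.28 kcal/mol.
Chair II (trifluoromethyl equatorial, amino axial): E = 1.28 kcal/mol.
Chair I is the less stable (higher-energy) conformer, and in that chair the amino group is equatorial.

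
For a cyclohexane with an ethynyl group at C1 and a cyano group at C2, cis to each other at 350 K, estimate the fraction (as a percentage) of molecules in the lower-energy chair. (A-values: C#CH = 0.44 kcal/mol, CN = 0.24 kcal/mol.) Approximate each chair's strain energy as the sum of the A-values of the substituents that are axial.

C1 and C2 have opposite parity, so for the cis isomer the two substituents are one axial and one equatorial in each chair.
Chair I (ethynyl axial, cyano equatorial): E = 0.44 kcal/mol; chair II (ethynyl equatorial, cyano axial): E = 0.24 kcal/mol.
ΔG = 0.20 kcal/mol between the two chairs.
K = exp(ΔG/RT) with R = 1.987×10⁻³ kcal mol⁻¹ K⁻¹ and T = 350 K gives K ≈ 1.33.
Fraction in the lower-energy chair = K/(K+1) = 57.1%.

57.1%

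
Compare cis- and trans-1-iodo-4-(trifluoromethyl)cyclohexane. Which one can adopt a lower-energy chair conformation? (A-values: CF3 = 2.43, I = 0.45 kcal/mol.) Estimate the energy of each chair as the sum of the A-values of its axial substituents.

At 1,4 positions (parity opposite): cis → (a,e or e,a); trans → (e,e or a,a).
Best chair for cis: E = 0.45 kcal/mol; best chair for trans: E = 0.00 kcal/mol.
The trans isomer is lower by 0.45 kcal/mol.

trans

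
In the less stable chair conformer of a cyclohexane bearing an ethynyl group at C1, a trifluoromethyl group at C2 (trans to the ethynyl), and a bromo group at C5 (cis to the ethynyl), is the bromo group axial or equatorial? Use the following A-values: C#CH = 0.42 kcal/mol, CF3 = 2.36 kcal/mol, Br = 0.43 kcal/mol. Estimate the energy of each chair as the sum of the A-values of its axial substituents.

Chair I (ethynyl axial, trifluoromethyl axial, bromo axial): E = 3.21 kcal/mol.
Chair II (ethynyl equatorial, trifluoromethyl equatorial, bromo equatorial): E = 0.00 kcal/mol.
Chair I is the less stable (higher-energy) conformer, and in that chair the bromo group is axial.

axial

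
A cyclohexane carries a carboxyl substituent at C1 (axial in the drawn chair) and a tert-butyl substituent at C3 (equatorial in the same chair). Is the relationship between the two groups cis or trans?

trans

C1 and C3 have the same parity, so their axial bonds point in the same direction.
With same-parity carbons, two substituents on the same face are both axial or both equatorial; opposite faces give one of each.
Here the groups are axial/equatorial → opposite face → trans.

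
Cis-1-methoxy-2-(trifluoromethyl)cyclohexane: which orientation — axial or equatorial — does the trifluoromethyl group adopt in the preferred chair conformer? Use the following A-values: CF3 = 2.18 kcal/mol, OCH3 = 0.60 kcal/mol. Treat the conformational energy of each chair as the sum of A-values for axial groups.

equatorial

C1 and C2 have opposite parity, so for the cis isomer the two substituents are one axial and one equatorial in each chair.
Chair I (trifluoromethyl axial, methoxy equatorial): E = 2.18 kcal/mol.
Chair II (trifluoromethyl equatorial, methoxy axial): E = 0.60 kcal/mol.
Chair II is the more stable (lower-energy) conformer, and in that chair the trifluoromethyl group is equatorial.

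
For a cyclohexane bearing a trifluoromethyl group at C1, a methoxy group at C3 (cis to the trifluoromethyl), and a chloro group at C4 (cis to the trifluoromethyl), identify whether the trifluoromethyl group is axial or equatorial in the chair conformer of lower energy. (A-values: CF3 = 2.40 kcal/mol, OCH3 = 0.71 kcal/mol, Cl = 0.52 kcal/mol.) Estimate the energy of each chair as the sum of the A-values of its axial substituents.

equatorial

Chair I (trifluoromethyl axial, methoxy axial, chloro equatorial): E = 3.11 kcal/mol.
Chair II (trifluoromethyl equatorial, methoxy equatorial, chloro axial): E = 0.52 kcal/mol.
Chair II is the more stable (lower-energy) conformer, and in that chair the trifluoromethyl group is equatorial.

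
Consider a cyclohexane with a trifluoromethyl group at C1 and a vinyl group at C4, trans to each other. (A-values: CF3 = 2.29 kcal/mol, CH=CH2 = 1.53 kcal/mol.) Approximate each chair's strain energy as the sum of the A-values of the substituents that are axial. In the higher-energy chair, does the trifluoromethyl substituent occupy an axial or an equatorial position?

axial

C1 and C4 have opposite parity, so for the trans isomer the two substituents are e,e in one chair and a,a in the other.
Chair I (trifluoromethyl axial, vinyl axial): E = 3.82 kcal/mol.
Chair II (trifluoromethyl equatorial, vinyl equatorial): E = 0.00 kcal/mol.
Chair I is the less stable (higher-energy) conformer, and in that chair the trifluoromethyl group is axial.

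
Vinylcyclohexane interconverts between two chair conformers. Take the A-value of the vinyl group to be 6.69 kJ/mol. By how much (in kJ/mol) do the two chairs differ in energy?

6.69 kJ/mol

A monosubstituted cyclohexane has one chair with the vinyl group axial (E = A = 6.69 kJ/mol) and one with it equatorial (E = 0).
ΔE = 6.69 − 0 = 6.69 kJ/mol.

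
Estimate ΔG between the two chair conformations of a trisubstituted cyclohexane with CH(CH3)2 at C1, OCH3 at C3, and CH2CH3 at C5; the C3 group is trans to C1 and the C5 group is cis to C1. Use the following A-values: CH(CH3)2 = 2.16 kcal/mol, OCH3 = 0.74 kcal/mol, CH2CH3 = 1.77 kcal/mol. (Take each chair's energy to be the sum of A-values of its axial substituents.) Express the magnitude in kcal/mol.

3.19 kcal/mol

Chair I (isopropyl axial, methoxy equatorial, ethyl axial): E = 3.93 kcal/mol.
Chair II (isopropyl equatorial, methoxy axial, ethyl equatorial): E = 0.74 kcal/mol.
ΔE = 3.93 − 0.74 = 3.19 kcal/mol; chair II is more stable.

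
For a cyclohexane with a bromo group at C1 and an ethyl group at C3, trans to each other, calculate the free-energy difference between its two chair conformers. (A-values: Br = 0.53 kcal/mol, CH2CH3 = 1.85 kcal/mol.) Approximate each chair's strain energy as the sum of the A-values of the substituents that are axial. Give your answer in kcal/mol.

1.32 kcal/mol

C1 and C3 have the same parity, so for the trans isomer the two substituents are one axial and one equatorial in each chair.
Chair I (bromo axial, ethyl equatorial): E = 0.53 kcal/mol.
Chair II (bromo equatorial, ethyl axial): E = 1.85 kcal/mol.
ΔE = 1.85 − 0.53 = 1.32 kcal/mol; chair I is more stable.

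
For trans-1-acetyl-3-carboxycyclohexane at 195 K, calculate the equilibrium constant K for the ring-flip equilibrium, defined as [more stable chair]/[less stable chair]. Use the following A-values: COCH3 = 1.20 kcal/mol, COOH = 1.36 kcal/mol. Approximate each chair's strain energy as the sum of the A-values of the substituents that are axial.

C1 and C3 have the same parity, so for the trans isomer the two substituents are one axial and one equatorial in each chair.
Chair I (acetyl axial, carboxyl equatorial): E = 1.20 kcal/mol; chair II (acetyl equatorial, carboxyl axial): E = 1.36 kcal/mol.
ΔG = 0.16 kcal/mol between the two chairs.
K = exp(ΔG/RT) with R = 1.987×10⁻³ kcal mol⁻¹ K⁻¹ and T = 195 K gives K ≈ 1.51.

K ≈ 1.51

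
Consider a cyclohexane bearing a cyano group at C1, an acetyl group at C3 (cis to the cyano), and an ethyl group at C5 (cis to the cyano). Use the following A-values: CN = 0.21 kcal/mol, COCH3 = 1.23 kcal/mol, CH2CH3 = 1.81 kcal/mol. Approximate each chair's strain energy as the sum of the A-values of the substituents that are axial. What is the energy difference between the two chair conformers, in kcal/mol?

3.25 kcal/mol

Chair I (cyano axial, acetyl axial, ethyl axial): E = 3.25 kcal/mol.
Chair II (cyano equatorial, acetyl equatorial, ethyl equatorial): E = 0.00 kcal/mol.
ΔE = 3.25 − 0.00 = 3.25 kcal/mol; chair II is more stable.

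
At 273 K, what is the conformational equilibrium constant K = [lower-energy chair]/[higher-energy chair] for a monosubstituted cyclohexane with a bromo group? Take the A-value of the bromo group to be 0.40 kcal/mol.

K ≈ 2.09

One chair has the bromo group axial (E = 0.40 kcal/mol) and the other has it equatorial (E = 0).
ΔG = 0.40 kcal/mol between the two chairs.
K = exp(ΔG/RT) with R = 1.987×10⁻³ kcal mol⁻¹ K⁻¹ and T = 273 K gives K ≈ 2.09.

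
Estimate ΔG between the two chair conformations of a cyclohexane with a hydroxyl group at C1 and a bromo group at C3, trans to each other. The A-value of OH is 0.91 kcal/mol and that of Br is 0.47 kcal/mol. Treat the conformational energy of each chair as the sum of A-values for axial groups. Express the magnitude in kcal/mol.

0.44 kcal/mol

C1 and C3 have the same parity, so for the trans isomer the two substituents are one axial and one equatorial in each chair.
Chair I (hydroxyl axial, bromo equatorial): E = 0.91 kcal/mol.
Chair II (hydroxyl equatorial, bromo axial): E = 0.47 kcal/mol.
ΔE = 0.91 − 0.47 = 0.44 kcal/mol; chair II is more stable.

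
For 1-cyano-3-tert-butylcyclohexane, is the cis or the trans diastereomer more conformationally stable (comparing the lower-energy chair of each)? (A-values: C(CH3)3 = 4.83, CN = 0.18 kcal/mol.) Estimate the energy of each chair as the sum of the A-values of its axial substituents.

At 1,3 positions (parity same): cis → (e,e or a,a); trans → (a,e or e,a).
Best chair for cis: E = 0.00 kcal/mol; best chair for trans: E = 0.18 kcal/mol.
The cis isomer is lower by 0.18 kcal/mol.

cis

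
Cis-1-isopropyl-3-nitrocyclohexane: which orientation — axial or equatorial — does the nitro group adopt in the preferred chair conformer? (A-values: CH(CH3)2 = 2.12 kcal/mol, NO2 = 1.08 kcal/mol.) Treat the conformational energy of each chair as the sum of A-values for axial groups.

C1 and C3 have the same parity, so for the cis isomer the two substituents are e,e in one chair and a,a in the other.
Chair I (isopropyl axial, nitro axial): E = 3.20 kcal/mol.
Chair II (isopropyl equatorial, nitro equatorial): E = 0.00 kcal/mol.
Chair II is the more stable (lower-energy) conformer, and in that chair the nitro group is equatorial.

equatorial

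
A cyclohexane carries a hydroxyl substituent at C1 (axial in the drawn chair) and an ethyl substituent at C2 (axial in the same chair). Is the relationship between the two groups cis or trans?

C1 and C2 have opposite parity, so their axial bonds point in opposite directions.
With opposite-parity carbons, two substituents on the same face are one axial and one equatorial; opposite faces give both axial or both equatorial.
Here the groups are axial/axial → opposite face → trans.

trans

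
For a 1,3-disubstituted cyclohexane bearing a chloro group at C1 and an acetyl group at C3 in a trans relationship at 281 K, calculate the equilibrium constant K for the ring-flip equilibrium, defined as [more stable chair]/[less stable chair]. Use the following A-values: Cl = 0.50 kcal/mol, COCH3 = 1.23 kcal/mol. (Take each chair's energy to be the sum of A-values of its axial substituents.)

K ≈ 3.70

C1 and C3 have the same parity, so for the trans isomer the two substituents are one axial and one equatorial in each chair.
Chair I (chloro axial, acetyl equatorial): E = 0.50 kcal/mol; chair II (chloro equatorial, acetyl axial): E = 1.23 kcal/mol.
ΔG = 0.73 kcal/mol between the two chairs.
K = exp(ΔG/RT) with R = 1.987×10⁻³ kcal mol⁻¹ K⁻¹ and T = 281 K gives K ≈ 3.7.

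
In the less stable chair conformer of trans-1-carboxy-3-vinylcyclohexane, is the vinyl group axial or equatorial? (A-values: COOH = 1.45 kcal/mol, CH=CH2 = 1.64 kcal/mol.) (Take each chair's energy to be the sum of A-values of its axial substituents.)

C1 and C3 have the same parity, so for the trans isomer the two substituents are one axial and one equatorial in each chair.
Chair I (carboxyl axial, vinyl equatorial): E = 1.45 kcal/mol.
Chair II (carboxyl equatorial, vinyl axial): E = 1.64 kcal/mol.
Chair II is the less stable (higher-energy) conformer, and in that chair the vinyl group is axial.

axial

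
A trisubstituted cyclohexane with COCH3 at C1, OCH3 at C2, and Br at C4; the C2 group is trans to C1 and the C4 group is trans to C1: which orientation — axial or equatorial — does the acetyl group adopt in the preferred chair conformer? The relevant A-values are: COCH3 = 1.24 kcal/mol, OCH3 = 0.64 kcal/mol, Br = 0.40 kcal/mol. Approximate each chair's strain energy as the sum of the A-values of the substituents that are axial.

Chair I (acetyl axial, methoxy axial, bromo axial): E = 2.28 kcal/mol.
Chair II (acetyl equatorial, methoxy equatorial, bromo equatorial): E = 0.00 kcal/mol.
Chair II is the more stable (lower-energy) conformer, and in that chair the acetyl group is equatorial.

equatorial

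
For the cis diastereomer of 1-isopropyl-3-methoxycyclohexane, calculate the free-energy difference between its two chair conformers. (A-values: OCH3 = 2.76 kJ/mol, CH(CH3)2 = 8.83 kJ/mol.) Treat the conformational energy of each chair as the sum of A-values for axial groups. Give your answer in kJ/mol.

11.59 kJ/mol

C1 and C3 have the same parity, so for the cis isomer the two substituents are e,e in one chair and a,a in the other.
Chair I (methoxy axial, isopropyl axial): E = 11.59 kJ/mol.
Chair II (methoxy equatorial, isopropyl equatorial): E = 0.00 kJ/mol.
ΔE = 11.59 − 0.00 = 11.59 kJ/mol; chair II is more stable.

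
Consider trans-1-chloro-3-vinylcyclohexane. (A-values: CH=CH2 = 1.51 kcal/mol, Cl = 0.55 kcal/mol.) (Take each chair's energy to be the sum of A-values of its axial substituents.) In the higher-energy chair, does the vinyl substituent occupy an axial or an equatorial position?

axial

C1 and C3 have the same parity, so for the trans isomer the two substituents are one axial and one equatorial in each chair.
Chair I (vinyl axial, chloro equatorial): E = 1.51 kcal/mol.
Chair II (vinyl equatorial, chloro axial): E = 0.55 kcal/mol.
Chair I is the less stable (higher-energy) conformer, and in that chair the vinyl group is axial.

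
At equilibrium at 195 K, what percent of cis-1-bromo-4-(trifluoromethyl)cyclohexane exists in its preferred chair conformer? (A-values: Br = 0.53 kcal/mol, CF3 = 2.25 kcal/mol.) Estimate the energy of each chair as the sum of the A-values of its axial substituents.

C1 and C4 have opposite parity, so for the cis isomer the two substituents are one axial and one equatorial in each chair.
Chair I (bromo axial, trifluoromethyl equatorial): E = 0.53 kcal/mol; chair II (bromo equatorial, trifluoromethyl axial): E = 2.25 kcal/mol.
ΔG = 1.72 kcal/mol between the two chairs.
K = exp(ΔG/RT) with R = 1.987×10⁻³ kcal mol⁻¹ K⁻¹ and T = 195 K gives K ≈ 84.7.
Fraction in the lower-energy chair = K/(K+1) = 98.8%.

98.8%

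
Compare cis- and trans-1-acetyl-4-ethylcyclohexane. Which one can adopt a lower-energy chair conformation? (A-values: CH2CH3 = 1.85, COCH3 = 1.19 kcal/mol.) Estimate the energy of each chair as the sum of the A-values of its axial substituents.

At 1,4 positions (parity opposite): cis → (a,e or e,a); trans → (e,e or a,a).
Best chair for cis: E = 1.19 kcal/mol; best chair for trans: E = 0.00 kcal/mol.
The trans isomer is lower by 1.19 kcal/mol.

trans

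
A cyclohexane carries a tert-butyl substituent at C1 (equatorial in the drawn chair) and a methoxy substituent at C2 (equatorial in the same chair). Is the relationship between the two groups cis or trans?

trans

C1 and C2 have opposite parity, so their axial bonds point in opposite directions.
With opposite-parity carbons, two substituents on the same face are one axial and one equatorial; opposite faces give both axial or both equatorial.
Here the groups are equatorial/equatorial → opposite face → trans.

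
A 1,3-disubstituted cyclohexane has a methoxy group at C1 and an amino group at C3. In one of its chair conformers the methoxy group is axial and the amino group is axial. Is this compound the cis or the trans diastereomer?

C1 and C3 have the same parity, so their axial bonds point in the same direction.
With same-parity carbons, two substituents on the same face are both axial or both equatorial; opposite faces give one of each.
Here the groups are axial/axial → same face → cis.

cis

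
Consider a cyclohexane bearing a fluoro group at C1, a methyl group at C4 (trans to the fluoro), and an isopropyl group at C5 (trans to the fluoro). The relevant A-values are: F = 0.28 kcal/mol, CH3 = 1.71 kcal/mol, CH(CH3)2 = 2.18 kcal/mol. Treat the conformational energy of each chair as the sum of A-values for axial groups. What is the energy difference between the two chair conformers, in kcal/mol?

0.19 kcal/mol

Chair I (fluoro axial, methyl axial, isopropyl equatorial): E = 1.99 kcal/mol.
Chair II (fluoro equatorial, methyl equatorial, isopropyl axial): E = 2.18 kcal/mol.
ΔE = 2.18 − 1.99 = 0.19 kcal/mol; chair I is more stable.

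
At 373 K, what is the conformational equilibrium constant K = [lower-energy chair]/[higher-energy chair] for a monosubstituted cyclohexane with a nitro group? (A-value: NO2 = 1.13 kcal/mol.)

One chair has the nitro group axial (E = 1.13 kcal/mol) and the other has it equatorial (E = 0).
ΔG = 1.13 kcal/mol between the two chairs.
K = exp(ΔG/RT) with R = 1.987×10⁻³ kcal mol⁻¹ K⁻¹ and T = 373 K gives K ≈ 4.59.

K ≈ 4.59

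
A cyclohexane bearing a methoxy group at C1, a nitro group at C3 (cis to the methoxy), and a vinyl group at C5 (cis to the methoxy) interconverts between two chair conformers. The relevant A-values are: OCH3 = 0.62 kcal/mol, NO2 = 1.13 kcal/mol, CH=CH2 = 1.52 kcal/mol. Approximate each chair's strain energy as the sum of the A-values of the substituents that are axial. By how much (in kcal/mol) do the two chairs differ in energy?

Chair I (methoxy axial, nitro axial, vinyl axial): E = 3.27 kcal/mol.
Chair II (methoxy equatorial, nitro equatorial, vinyl equatorial): E = 0.00 kcal/mol.
ΔE = 3.27 − 0.00 = 3.27 kcal/mol; chair II is more stable.

3.27 kcal/mol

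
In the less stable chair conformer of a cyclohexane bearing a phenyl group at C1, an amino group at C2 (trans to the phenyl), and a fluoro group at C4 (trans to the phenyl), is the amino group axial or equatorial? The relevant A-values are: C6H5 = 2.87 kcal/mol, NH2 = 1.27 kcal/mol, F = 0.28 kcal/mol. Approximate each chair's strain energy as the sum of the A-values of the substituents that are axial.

Chair I (phenyl axial, amino axial, fluoro axial): E = 4.42 kcal/mol.
Chair II (phenyl equatorial, amino equatorial, fluoro equatorial): E = 0.00 kcal/mol.
Chair I is the less stable (higher-energy) conformer, and in that chair the amino group is axial.

axial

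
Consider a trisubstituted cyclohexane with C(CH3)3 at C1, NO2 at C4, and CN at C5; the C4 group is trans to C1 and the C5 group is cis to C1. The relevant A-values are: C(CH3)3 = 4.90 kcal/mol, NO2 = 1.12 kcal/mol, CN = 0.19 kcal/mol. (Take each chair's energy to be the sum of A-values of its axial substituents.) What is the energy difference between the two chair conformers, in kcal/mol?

Chair I (tert-butyl axial, nitro axial, cyano axial): E = 6.21 kcal/mol.
Chair II (tert-butyl equatorial, nitro equatorial, cyano equatorial): E = 0.00 kcal/mol.
ΔE = 6.21 − 0.00 = 6.21 kcal/mol; chair II is more stable.

6.21 kcal/mol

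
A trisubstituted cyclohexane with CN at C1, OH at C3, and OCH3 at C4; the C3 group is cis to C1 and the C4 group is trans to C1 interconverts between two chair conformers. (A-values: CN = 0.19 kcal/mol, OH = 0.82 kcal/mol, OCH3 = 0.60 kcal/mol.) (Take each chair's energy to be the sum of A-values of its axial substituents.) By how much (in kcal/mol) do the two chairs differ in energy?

1.61 kcal/mol

Chair I (cyano axial, hydroxyl axial, methoxy axial): E = 1.61 kcal/mol.
Chair II (cyano equatorial, hydroxyl equatorial, methoxy equatorial): E = 0.00 kcal/mol.
ΔE = 1.61 − 0.00 = 1.61 kcal/mol; chair II is more stable.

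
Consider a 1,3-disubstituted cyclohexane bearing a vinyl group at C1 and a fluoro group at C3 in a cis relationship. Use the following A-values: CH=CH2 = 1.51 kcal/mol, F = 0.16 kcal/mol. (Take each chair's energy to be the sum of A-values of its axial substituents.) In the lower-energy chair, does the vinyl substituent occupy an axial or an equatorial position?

C1 and C3 have the same parity, so for the cis isomer the two substituents are e,e in one chair and a,a in the other.
Chair I (vinyl axial, fluoro axial): E = 1.67 kcal/mol.
Chair II (vinyl equatorial, fluoro equatorial): E = 0.00 kcal/mol.
Chair II is the more stable (lower-energy) conformer, and in that chair the vinyl group is equatorial.

equatorial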